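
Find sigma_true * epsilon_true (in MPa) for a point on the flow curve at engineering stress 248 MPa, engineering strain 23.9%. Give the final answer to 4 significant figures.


sigma_true = sigma_eng * (1 + epsilon_eng)
sigma_true = 248 * (1 + 0.239) = 307.272 MPa
epsilon_true = ln(1 + epsilon_eng)
epsilon_true = ln(1 + 0.239) = 0.214305
sigma_true * epsilon_true = 307.272 * 0.214305 = 65.85 MPa


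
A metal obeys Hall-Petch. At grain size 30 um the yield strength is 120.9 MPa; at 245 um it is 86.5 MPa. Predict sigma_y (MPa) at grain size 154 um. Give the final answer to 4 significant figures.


sigma_y = sigma0 + k / sqrt(d)
1/sqrt(d1) = 1/sqrt(3e-05) = 182.574;  1/sqrt(d2) = 63.8877
k = (sigma1 - sigma2) / (1/sqrt(d1) - 1/sqrt(d2)) = (120.9 - 86.5) / (182.574 - 63.8877) = 0.289839 MPa*m^0.5
sigma0 = sigma1 - k/sqrt(d1) = 120.9 - 0.289839*182.574 = 67.9829 MPa
sigma_y(d3) = 67.9829 + 0.289839 / sqrt(1.54e-04) = 91.34 MPa


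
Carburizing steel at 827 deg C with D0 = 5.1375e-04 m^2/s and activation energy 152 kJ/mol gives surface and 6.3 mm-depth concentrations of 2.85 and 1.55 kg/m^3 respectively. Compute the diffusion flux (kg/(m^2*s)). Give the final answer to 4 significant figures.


Step 1: D = D0 * exp(-Qd/(R*T))
T = 827 + 273.15 = 1100.15 K
D = 5.1375e-04 * exp(-152e3 / (8.314 * 1100.15)) = 3.116e-11 m^2/s
Step 2: J = D * (C1 - C2) / dx
J = 3.116e-11 * (2.85 - 1.55) / 6.3e-03
J = 6.43e-09 kg/(m^2*s)


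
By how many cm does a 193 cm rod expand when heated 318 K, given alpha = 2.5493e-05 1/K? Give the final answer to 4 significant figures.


dL = L0 * alpha * dT
dL = 193 * 2.5493e-05 * 318
dL = 1.565 cm


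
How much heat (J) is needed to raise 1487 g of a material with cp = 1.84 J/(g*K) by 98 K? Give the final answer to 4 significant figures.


Q = m * cp * dT
Q = 1487 * 1.84 * 98
Q = 268100 J


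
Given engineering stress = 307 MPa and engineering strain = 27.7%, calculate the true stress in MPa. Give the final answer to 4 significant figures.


sigma_true = sigma_eng * (1 + epsilon_eng)
sigma_true = 307 * (1 + 0.277)
sigma_true = 392 MPa


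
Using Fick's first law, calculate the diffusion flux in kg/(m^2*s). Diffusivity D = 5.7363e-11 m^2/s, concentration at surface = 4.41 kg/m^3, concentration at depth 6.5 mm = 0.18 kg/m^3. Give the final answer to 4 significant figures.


J = -D * (dC/dx) = D * (C1 - C2) / dx
J = 5.7363e-11 * (4.41 - 0.18) / 6.5e-03
J = 3.733e-08 kg/(m^2*s)


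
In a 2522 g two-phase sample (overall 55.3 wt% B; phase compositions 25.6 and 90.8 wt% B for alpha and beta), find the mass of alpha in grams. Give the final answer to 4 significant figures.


f_alpha = (C_beta - C0) / (C_beta - C_alpha)
f_alpha = (90.8 - 55.3) / (90.8 - 25.6) = 0.544479
m_alpha = f_alpha * m_total = 0.544479 * 2522 = 1373 g


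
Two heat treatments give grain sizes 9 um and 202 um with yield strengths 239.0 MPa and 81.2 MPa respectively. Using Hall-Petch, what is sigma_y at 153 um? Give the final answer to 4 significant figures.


sigma_y = sigma0 + k / sqrt(d)
1/sqrt(d1) = 1/sqrt(9e-06) = 333.333;  1/sqrt(d2) = 70.3598
k = (sigma1 - sigma2) / (1/sqrt(d1) - 1/sqrt(d2)) = (239.0 - 81.2) / (333.333 - 70.3598) = 0.60006 MPa*m^0.5
sigma0 = sigma1 - k/sqrt(d1) = 239.0 - 0.60006*333.333 = 38.9799 MPa
sigma_y(d3) = 38.9799 + 0.60006 / sqrt(1.53e-04) = 87.49 MPa


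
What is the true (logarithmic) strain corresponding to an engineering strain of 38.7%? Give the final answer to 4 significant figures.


epsilon_true = ln(1 + epsilon_eng)
epsilon_true = ln(1 + 0.387)
epsilon_true = 0.3271


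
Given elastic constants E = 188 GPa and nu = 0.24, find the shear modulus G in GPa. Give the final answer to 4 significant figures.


G = E / (2*(1+nu))
G = 188 / (2*(1+0.24))
G = 75.81 GPa


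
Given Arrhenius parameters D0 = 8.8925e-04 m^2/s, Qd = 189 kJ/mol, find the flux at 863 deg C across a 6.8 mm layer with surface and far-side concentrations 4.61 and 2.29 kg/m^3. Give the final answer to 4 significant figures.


Step 1: D = D0 * exp(-Qd/(R*T))
T = 863 + 273.15 = 1136.15 K
D = 8.8925e-04 * exp(-189e3 / (8.314 * 1136.15)) = 1.81724e-12 m^2/s
Step 2: J = D * (C1 - C2) / dx
J = 1.81724e-12 * (4.61 - 2.29) / 6.8e-03
J = 6.2e-10 kg/(m^2*s)


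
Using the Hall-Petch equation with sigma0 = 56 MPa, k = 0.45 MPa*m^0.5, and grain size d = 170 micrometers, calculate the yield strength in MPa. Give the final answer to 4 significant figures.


sigma_y = sigma0 + k / sqrt(d)
d = 170 um = 1.7e-04 m
sigma_y = 56 + 0.45 / sqrt(1.7e-04)
sigma_y = 90.51 MPa


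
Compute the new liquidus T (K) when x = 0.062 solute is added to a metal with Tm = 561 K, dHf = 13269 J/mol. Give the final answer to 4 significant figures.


dT = R*Tm^2*x / dHf
dT = 8.314 * 561^2 * 0.062 / 13269
dT = 12.2261 K
T_new = 561 - 12.2261 = 548.8 K


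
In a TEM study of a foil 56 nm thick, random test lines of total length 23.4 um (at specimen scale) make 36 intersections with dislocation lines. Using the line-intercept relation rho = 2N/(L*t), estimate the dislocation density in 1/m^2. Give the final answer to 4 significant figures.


rho = 2N / (L * t)
L = 23.4 um = 2.34e-05 m, t = 56 nm = 5.6e-08 m
rho = 2 * 36 / (2.34e-05 * 5.6e-08)
rho = 5.495e+13 1/m^2


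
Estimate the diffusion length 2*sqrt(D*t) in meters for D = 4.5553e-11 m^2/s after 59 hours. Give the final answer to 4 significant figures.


t = 59 hr = 212400 s
Diffusion length = 2*sqrt(D*t)
= 2*sqrt(4.5553e-11 * 212400)
= 6.221e-03 m


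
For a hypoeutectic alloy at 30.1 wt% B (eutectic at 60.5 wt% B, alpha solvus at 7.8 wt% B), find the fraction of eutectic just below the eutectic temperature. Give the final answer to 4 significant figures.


f_primary = (C_e - C0) / (C_e - C_alpha_max)
f_primary = (60.5 - 30.1) / (60.5 - 7.8)
f_primary = 0.57685
f_eutectic = 1 - 0.57685 = 0.4231


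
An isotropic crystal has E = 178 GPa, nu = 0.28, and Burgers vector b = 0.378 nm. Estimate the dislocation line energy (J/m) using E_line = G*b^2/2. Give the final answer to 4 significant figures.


Step 1: G = E / (2*(1+nu))
G = 178 / (2*(1+0.28)) = 69.5313 GPa = 6.95313e+10 Pa
Step 2: E_line = G*b^2/2
b = 0.378 nm = 3.78e-10 m
E_line = 0.5 * 6.95313e+10 * (3.78e-10)^2 = 4.967e-09 J/m


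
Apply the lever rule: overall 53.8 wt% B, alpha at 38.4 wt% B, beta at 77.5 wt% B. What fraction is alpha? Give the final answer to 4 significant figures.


f_alpha = (C_beta - C0) / (C_beta - C_alpha)
f_alpha = (77.5 - 53.8) / (77.5 - 38.4)
f_alpha = 0.6061


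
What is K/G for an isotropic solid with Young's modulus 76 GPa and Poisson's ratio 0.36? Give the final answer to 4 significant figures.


G = E / (2*(1+nu))
G = 76 / (2*(1+0.36)) = 27.9412 GPa
K = E / (3*(1-2*nu))
K = 76 / (3*(1-2*0.36)) = 90.4762 GPa
K/G = 90.4762 / 27.9412 = 3.238


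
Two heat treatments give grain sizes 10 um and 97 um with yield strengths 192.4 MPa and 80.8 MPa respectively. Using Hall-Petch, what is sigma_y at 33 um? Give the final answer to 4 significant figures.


sigma_y = sigma0 + k / sqrt(d)
1/sqrt(d1) = 1/sqrt(1e-05) = 316.228;  1/sqrt(d2) = 101.535
k = (sigma1 - sigma2) / (1/sqrt(d1) - 1/sqrt(d2)) = (192.4 - 80.8) / (316.228 - 101.535) = 0.519812 MPa*m^0.5
sigma0 = sigma1 - k/sqrt(d1) = 192.4 - 0.519812*316.228 = 28.0211 MPa
sigma_y(d3) = 28.0211 + 0.519812 / sqrt(3.3e-05) = 118.5 MPa


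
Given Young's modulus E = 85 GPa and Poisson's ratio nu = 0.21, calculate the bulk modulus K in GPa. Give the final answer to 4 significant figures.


K = E / (3*(1-2*nu))
K = 85 / (3*(1-2*0.21))
K = 48.85 GPa


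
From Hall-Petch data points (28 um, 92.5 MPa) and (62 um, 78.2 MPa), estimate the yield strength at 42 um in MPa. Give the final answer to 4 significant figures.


sigma_y = sigma0 + k / sqrt(d)
1/sqrt(d1) = 1/sqrt(2.8e-05) = 188.982;  1/sqrt(d2) = 127
k = (sigma1 - sigma2) / (1/sqrt(d1) - 1/sqrt(d2)) = (92.5 - 78.2) / (188.982 - 127) = 0.230712 MPa*m^0.5
sigma0 = sigma1 - k/sqrt(d1) = 92.5 - 0.230712*188.982 = 48.8996 MPa
sigma_y(d3) = 48.8996 + 0.230712 / sqrt(4.2e-05) = 84.5 MPa


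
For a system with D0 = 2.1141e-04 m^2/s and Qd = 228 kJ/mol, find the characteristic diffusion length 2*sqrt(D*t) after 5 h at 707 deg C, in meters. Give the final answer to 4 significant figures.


Step 1: D = D0 * exp(-Qd/(R*T))
T = 980.15 K
D = 2.1141e-04 * exp(-228e3 / (8.314 * 980.15)) = 1.49279e-16 m^2/s
Step 2: L = 2*sqrt(D*t)
t = 5 h = 18000 s
L = 2*sqrt(1.49279e-16 * 18000) = 3.278e-06 m


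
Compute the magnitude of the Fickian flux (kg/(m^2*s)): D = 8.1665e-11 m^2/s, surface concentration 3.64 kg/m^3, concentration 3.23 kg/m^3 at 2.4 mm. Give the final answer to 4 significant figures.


J = -D * (dC/dx) = D * (C1 - C2) / dx
J = 8.1665e-11 * (3.64 - 3.23) / 2.4e-03
J = 1.395e-08 kg/(m^2*s)


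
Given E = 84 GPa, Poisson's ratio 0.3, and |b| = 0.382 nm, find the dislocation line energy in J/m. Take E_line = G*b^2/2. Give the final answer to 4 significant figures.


Step 1: G = E / (2*(1+nu))
G = 84 / (2*(1+0.3)) = 32.3077 GPa = 3.23077e+10 Pa
Step 2: E_line = G*b^2/2
b = 0.382 nm = 3.82e-10 m
E_line = 0.5 * 3.23077e+10 * (3.82e-10)^2 = 2.357e-09 J/m


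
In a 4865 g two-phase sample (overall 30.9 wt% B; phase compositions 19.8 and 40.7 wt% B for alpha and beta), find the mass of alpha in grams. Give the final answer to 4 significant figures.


f_alpha = (C_beta - C0) / (C_beta - C_alpha)
f_alpha = (40.7 - 30.9) / (40.7 - 19.8) = 0.4689
m_alpha = f_alpha * m_total = 0.4689 * 4865 = 2281 g


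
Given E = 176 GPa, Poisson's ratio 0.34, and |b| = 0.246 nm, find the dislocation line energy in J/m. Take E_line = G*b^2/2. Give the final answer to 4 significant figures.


Step 1: G = E / (2*(1+nu))
G = 176 / (2*(1+0.34)) = 65.6716 GPa = 6.56716e+10 Pa
Step 2: E_line = G*b^2/2
b = 0.246 nm = 2.46e-10 m
E_line = 0.5 * 6.56716e+10 * (2.46e-10)^2 = 1.987e-09 J/m


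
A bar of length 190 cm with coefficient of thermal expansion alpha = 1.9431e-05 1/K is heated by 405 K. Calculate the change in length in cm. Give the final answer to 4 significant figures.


dL = L0 * alpha * dT
dL = 190 * 1.9431e-05 * 405
dL = 1.495 cm


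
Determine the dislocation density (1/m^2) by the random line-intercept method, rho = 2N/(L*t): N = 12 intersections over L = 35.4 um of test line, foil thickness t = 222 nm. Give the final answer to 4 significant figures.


rho = 2N / (L * t)
L = 35.4 um = 3.54e-05 m, t = 222 nm = 2.22e-07 m
rho = 2 * 12 / (3.54e-05 * 2.22e-07)
rho = 3.054e+12 1/m^2


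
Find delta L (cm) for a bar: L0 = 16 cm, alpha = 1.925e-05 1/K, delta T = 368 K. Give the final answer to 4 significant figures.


dL = L0 * alpha * dT
dL = 16 * 1.925e-05 * 368
dL = 0.1133 cm


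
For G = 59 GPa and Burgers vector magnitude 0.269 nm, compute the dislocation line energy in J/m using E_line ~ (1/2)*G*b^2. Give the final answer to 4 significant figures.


E = G*b^2/2
b = 0.269 nm = 2.69e-10 m
G = 59 GPa = 5.9e+10 Pa
E = 0.5 * 5.9e+10 * (2.69e-10)^2
E = 2.135e-09 J/m


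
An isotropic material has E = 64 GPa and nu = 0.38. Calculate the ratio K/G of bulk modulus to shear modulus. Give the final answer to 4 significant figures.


G = E / (2*(1+nu))
G = 64 / (2*(1+0.38)) = 23.1884 GPa
K = E / (3*(1-2*nu))
K = 64 / (3*(1-2*0.38)) = 88.8889 GPa
K/G = 88.8889 / 23.1884 = 3.833


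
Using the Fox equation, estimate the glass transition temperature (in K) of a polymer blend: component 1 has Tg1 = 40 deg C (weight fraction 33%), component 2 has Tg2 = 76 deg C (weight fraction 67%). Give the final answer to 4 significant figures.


1/Tg = w1/Tg1 + w2/Tg2 (in Kelvin)
Tg1 = 313.15 K, Tg2 = 349.15 K
1/Tg = 0.33/313.15 + 0.67/349.15
Tg = 336.4 K


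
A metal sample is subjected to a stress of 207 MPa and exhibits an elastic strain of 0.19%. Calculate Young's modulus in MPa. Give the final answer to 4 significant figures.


E = sigma / epsilon
epsilon = 0.19% = 1.9e-03
E = 207 / 1.9e-03
E = 108900 MPa


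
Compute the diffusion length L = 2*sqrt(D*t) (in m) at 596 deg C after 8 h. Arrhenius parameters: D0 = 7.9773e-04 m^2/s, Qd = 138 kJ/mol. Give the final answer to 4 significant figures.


Step 1: D = D0 * exp(-Qd/(R*T))
T = 869.15 K
D = 7.9773e-04 * exp(-138e3 / (8.314 * 869.15)) = 4.0547e-12 m^2/s
Step 2: L = 2*sqrt(D*t)
t = 8 h = 28800 s
L = 2*sqrt(4.0547e-12 * 28800) = 6.834e-04 m


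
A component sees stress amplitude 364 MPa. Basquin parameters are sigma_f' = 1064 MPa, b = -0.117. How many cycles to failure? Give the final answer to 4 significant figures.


sigma_a = sigma_f' * (2*Nf)^b
2*Nf = (sigma_a / sigma_f')^(1/b)
2*Nf = (364 / 1064)^(1/-0.117)
2*Nf = 9583.86
Nf = 4792 cycles


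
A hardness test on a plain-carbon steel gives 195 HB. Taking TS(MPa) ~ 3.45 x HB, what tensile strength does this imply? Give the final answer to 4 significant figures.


TS (MPa) = 3.45 * HB
TS = 3.45 * 195
TS = 672.8 MPa


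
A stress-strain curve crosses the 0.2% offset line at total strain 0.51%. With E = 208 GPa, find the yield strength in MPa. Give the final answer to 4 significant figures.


Offset strain = 0.002
Elastic strain at yield = total_strain - offset = 5.1e-03 - 0.002 = 3.1e-03
sigma_y = E * elastic_strain = 208000 * 3.1e-03
sigma_y = 644.8 MPa


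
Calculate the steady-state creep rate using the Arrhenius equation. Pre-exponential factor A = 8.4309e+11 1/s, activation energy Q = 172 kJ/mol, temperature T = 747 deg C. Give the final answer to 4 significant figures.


rate = A * exp(-Q / (R*T))
T = 747 + 273.15 = 1020.15 K
rate = 8.4309e+11 * exp(-172e3 / (8.314 * 1020.15))
rate = 1314 1/s


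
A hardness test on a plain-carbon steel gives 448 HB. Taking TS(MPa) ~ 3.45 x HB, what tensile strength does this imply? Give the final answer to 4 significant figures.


TS (MPa) = 3.45 * HB
TS = 3.45 * 448
TS = 1546 MPa


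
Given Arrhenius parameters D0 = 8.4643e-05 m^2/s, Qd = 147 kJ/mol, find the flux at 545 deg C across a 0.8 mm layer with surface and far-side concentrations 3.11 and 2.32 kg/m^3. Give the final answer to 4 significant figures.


Step 1: D = D0 * exp(-Qd/(R*T))
T = 545 + 273.15 = 818.15 K
D = 8.4643e-05 * exp(-147e3 / (8.314 * 818.15)) = 3.48388e-14 m^2/s
Step 2: J = D * (C1 - C2) / dx
J = 3.48388e-14 * (3.11 - 2.32) / 8e-04
J = 3.44e-11 kg/(m^2*s)


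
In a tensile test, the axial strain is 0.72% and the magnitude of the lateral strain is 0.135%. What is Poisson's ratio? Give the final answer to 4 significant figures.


nu = -epsilon_lat / epsilon_axial
Lateral strain is contraction (negative), so using magnitudes:
nu = 0.135 / 0.72
nu = 0.1875


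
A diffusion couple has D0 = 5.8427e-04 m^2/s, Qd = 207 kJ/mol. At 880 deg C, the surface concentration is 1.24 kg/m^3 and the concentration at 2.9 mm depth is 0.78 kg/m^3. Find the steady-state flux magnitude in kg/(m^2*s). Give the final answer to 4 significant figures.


Step 1: D = D0 * exp(-Qd/(R*T))
T = 880 + 273.15 = 1153.15 K
D = 5.8427e-04 * exp(-207e3 / (8.314 * 1153.15)) = 2.45315e-13 m^2/s
Step 2: J = D * (C1 - C2) / dx
J = 2.45315e-13 * (1.24 - 0.78) / 2.9e-03
J = 3.891e-11 kg/(m^2*s)


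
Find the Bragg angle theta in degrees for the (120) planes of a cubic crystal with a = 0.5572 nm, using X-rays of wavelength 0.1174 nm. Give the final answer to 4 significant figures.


d = a / sqrt(h^2+k^2+l^2)
d = 0.5572 / sqrt(5) = 0.249187 nm
lambda = 2*d*sin(theta)  =>  sin(theta) = lambda / (2*d)
sin(theta) = 0.1174 / (2 * 0.249187) = 0.235566
theta = 13.62 deg


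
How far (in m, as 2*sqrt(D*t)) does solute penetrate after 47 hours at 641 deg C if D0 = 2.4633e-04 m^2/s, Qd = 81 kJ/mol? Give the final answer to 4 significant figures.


Step 1: D = D0 * exp(-Qd/(R*T))
T = 914.15 K
D = 2.4633e-04 * exp(-81e3 / (8.314 * 914.15)) = 5.79429e-09 m^2/s
Step 2: L = 2*sqrt(D*t)
t = 47 h = 169200 s
L = 2*sqrt(5.79429e-09 * 169200) = 0.06262 m


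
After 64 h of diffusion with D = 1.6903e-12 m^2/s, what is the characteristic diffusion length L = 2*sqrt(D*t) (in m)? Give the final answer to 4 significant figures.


t = 64 hr = 230400 s
Diffusion length = 2*sqrt(D*t)
= 2*sqrt(1.6903e-12 * 230400)
= 1.248e-03 m


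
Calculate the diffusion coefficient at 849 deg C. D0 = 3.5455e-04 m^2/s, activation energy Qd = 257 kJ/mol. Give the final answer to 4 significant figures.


D = D0 * exp(-Qd / (R*T))
T = 1122.15 K
D = 3.5455e-04 * exp(-257e3 / (8.314 * 1122.15))
D = 3.857e-16 m^2/s


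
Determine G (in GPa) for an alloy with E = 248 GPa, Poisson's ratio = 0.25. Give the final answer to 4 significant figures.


G = E / (2*(1+nu))
G = 248 / (2*(1+0.25))
G = 99.2 GPa


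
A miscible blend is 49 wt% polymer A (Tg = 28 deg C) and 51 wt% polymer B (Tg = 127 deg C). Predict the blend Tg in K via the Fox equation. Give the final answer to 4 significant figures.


1/Tg = w1/Tg1 + w2/Tg2 (in Kelvin)
Tg1 = 301.15 K, Tg2 = 400.15 K
1/Tg = 0.49/301.15 + 0.51/400.15
Tg = 344.6 K


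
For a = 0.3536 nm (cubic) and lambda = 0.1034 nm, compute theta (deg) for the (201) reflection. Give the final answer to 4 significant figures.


d = a / sqrt(h^2+k^2+l^2)
d = 0.3536 / sqrt(5) = 0.158135 nm
lambda = 2*d*sin(theta)  =>  sin(theta) = lambda / (2*d)
sin(theta) = 0.1034 / (2 * 0.158135) = 0.326936
theta = 19.08 deg


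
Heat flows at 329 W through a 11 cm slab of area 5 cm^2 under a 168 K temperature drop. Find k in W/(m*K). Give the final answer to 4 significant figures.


k = Q*L / (A*dT)
L = 0.11 m, A = 5e-04 m^2
k = 329 * 0.11 / (5e-04 * 168)
k = 430.8 W/(m*K)


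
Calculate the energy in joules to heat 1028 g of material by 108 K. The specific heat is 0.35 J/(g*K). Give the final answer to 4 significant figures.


Q = m * cp * dT
Q = 1028 * 0.35 * 108
Q = 38860 J


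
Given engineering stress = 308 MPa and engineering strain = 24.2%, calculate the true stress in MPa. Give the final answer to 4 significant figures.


sigma_true = sigma_eng * (1 + epsilon_eng)
sigma_true = 308 * (1 + 0.242)
sigma_true = 382.5 MPa


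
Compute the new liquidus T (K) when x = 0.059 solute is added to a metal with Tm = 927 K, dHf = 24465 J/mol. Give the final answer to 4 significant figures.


dT = R*Tm^2*x / dHf
dT = 8.314 * 927^2 * 0.059 / 24465
dT = 17.2296 K
T_new = 927 - 17.2296 = 909.8 K


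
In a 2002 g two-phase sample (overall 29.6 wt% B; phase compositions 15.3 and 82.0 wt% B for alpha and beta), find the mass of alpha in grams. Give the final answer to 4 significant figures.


f_alpha = (C_beta - C0) / (C_beta - C_alpha)
f_alpha = (82.0 - 29.6) / (82.0 - 15.3) = 0.785607
m_alpha = f_alpha * m_total = 0.785607 * 2002 = 1573 g


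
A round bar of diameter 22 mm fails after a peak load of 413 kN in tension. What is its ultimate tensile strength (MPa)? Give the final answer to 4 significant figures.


A0 = pi*(d/2)^2 = pi*(22/2)^2 = 380.133 mm^2
UTS = F_max / A0 = 413*1000 / 380.133
UTS = 1086 MPa


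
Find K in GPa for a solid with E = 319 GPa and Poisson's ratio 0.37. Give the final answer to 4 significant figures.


K = E / (3*(1-2*nu))
K = 319 / (3*(1-2*0.37))
K = 409 GPa


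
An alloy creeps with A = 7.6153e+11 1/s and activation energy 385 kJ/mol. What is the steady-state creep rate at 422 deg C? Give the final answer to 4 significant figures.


rate = A * exp(-Q / (R*T))
T = 422 + 273.15 = 695.15 K
rate = 7.6153e+11 * exp(-385e3 / (8.314 * 695.15))
rate = 8.936e-18 1/s


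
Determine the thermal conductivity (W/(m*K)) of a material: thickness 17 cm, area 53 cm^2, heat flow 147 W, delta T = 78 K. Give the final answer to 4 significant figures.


k = Q*L / (A*dT)
L = 0.17 m, A = 5.3e-03 m^2
k = 147 * 0.17 / (5.3e-03 * 78)
k = 60.45 W/(m*K)


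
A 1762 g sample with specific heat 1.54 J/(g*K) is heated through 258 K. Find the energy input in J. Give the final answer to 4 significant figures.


Q = m * cp * dT
Q = 1762 * 1.54 * 258
Q = 700100 J


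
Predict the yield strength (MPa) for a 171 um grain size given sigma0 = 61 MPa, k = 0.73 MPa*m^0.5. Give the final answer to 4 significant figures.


sigma_y = sigma0 + k / sqrt(d)
d = 171 um = 1.71e-04 m
sigma_y = 61 + 0.73 / sqrt(1.71e-04)
sigma_y = 116.8 MPa


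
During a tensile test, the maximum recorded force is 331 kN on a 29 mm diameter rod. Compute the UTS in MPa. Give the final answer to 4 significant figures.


A0 = pi*(d/2)^2 = pi*(29/2)^2 = 660.52 mm^2
UTS = F_max / A0 = 331*1000 / 660.52
UTS = 501.1 MPa


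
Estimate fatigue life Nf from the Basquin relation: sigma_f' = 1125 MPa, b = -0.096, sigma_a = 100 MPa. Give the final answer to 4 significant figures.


sigma_a = sigma_f' * (2*Nf)^b
2*Nf = (sigma_a / sigma_f')^(1/b)
2*Nf = (100 / 1125)^(1/-0.096)
2*Nf = 8.90237e+10
Nf = 4.451e+10 cycles


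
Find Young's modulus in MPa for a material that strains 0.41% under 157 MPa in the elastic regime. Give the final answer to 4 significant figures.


E = sigma / epsilon
epsilon = 0.41% = 4.1e-03
E = 157 / 4.1e-03
E = 38290 MPa


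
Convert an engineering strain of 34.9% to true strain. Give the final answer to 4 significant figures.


epsilon_true = ln(1 + epsilon_eng)
epsilon_true = ln(1 + 0.349)
epsilon_true = 0.2994


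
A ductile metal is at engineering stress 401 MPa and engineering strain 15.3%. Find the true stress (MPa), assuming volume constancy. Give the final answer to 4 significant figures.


sigma_true = sigma_eng * (1 + epsilon_eng)
sigma_true = 401 * (1 + 0.153)
sigma_true = 462.4 MPa


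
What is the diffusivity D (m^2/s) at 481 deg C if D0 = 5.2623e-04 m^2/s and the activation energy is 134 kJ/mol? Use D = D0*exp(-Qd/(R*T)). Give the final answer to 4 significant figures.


D = D0 * exp(-Qd / (R*T))
T = 754.15 K
D = 5.2623e-04 * exp(-134e3 / (8.314 * 754.15))
D = 2.752e-13 m^2/s


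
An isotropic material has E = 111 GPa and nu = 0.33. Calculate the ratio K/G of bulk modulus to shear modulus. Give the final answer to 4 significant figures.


G = E / (2*(1+nu))
G = 111 / (2*(1+0.33)) = 41.7293 GPa
K = E / (3*(1-2*nu))
K = 111 / (3*(1-2*0.33)) = 108.824 GPa
K/G = 108.824 / 41.7293 = 2.608


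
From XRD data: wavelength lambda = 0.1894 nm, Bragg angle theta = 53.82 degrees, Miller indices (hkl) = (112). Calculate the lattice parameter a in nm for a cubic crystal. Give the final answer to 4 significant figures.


d = lambda / (2*sin(theta))
d = 0.1894 / (2*sin(53.82 deg))
d = 0.117324 nm
a = d * sqrt(h^2+k^2+l^2) = 0.117324 * sqrt(6)
a = 0.2874 nm


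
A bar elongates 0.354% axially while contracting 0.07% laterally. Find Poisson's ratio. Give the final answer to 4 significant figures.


nu = -epsilon_lat / epsilon_axial
Lateral strain is contraction (negative), so using magnitudes:
nu = 0.07 / 0.354
nu = 0.1977


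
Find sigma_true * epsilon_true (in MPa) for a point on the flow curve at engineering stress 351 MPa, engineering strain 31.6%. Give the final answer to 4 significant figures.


sigma_true = sigma_eng * (1 + epsilon_eng)
sigma_true = 351 * (1 + 0.316) = 461.916 MPa
epsilon_true = ln(1 + epsilon_eng)
epsilon_true = ln(1 + 0.316) = 0.274597
sigma_true * epsilon_true = 461.916 * 0.274597 = 126.8 MPa


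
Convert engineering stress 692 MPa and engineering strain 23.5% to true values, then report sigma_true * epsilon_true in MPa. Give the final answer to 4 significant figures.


sigma_true = sigma_eng * (1 + epsilon_eng)
sigma_true = 692 * (1 + 0.235) = 854.62 MPa
epsilon_true = ln(1 + epsilon_eng)
epsilon_true = ln(1 + 0.235) = 0.211071
sigma_true * epsilon_true = 854.62 * 0.211071 = 180.4 MPa


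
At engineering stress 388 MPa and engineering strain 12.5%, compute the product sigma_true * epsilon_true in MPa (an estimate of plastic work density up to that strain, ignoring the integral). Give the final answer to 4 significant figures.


sigma_true = sigma_eng * (1 + epsilon_eng)
sigma_true = 388 * (1 + 0.125) = 436.5 MPa
epsilon_true = ln(1 + epsilon_eng)
epsilon_true = ln(1 + 0.125) = 0.117783
sigma_true * epsilon_true = 436.5 * 0.117783 = 51.41 MPa


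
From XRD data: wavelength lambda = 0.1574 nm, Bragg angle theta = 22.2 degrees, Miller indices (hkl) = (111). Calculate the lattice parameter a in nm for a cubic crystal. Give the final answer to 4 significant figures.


d = lambda / (2*sin(theta))
d = 0.1574 / (2*sin(22.2 deg))
d = 0.208289 nm
a = d * sqrt(h^2+k^2+l^2) = 0.208289 * sqrt(3)
a = 0.3608 nm


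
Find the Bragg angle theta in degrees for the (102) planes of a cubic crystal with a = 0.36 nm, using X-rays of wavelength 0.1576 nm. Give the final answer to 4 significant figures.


d = a / sqrt(h^2+k^2+l^2)
d = 0.36 / sqrt(5) = 0.160997 nm
lambda = 2*d*sin(theta)  =>  sin(theta) = lambda / (2*d)
sin(theta) = 0.1576 / (2 * 0.160997) = 0.48945
theta = 29.3 deg


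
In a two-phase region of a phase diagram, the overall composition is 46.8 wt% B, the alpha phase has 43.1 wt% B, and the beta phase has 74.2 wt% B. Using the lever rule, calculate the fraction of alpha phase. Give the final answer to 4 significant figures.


f_alpha = (C_beta - C0) / (C_beta - C_alpha)
f_alpha = (74.2 - 46.8) / (74.2 - 43.1)
f_alpha = 0.881


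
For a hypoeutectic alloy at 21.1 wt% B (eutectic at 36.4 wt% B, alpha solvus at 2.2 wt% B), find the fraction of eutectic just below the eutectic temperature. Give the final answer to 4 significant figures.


f_primary = (C_e - C0) / (C_e - C_alpha_max)
f_primary = (36.4 - 21.1) / (36.4 - 2.2)
f_primary = 0.447368
f_eutectic = 1 - 0.447368 = 0.5526


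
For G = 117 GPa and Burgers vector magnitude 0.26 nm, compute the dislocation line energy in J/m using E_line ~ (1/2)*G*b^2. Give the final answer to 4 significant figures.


E = G*b^2/2
b = 0.26 nm = 2.6e-10 m
G = 117 GPa = 1.17e+11 Pa
E = 0.5 * 1.17e+11 * (2.6e-10)^2
E = 3.955e-09 J/m


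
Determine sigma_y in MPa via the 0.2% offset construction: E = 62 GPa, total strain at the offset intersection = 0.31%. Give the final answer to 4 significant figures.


Offset strain = 0.002
Elastic strain at yield = total_strain - offset = 3.1e-03 - 0.002 = 1.1e-03
sigma_y = E * elastic_strain = 62000 * 1.1e-03
sigma_y = 68.2 MPa


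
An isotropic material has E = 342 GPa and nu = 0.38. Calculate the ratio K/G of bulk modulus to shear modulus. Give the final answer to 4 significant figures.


G = E / (2*(1+nu))
G = 342 / (2*(1+0.38)) = 123.913 GPa
K = E / (3*(1-2*nu))
K = 342 / (3*(1-2*0.38)) = 475 GPa
K/G = 475 / 123.913 = 3.833


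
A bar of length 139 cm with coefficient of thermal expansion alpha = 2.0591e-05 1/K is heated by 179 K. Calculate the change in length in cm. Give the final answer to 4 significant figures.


dL = L0 * alpha * dT
dL = 139 * 2.0591e-05 * 179
dL = 0.5123 cm


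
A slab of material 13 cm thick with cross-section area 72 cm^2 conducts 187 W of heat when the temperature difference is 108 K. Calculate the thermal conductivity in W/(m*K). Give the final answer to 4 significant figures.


k = Q*L / (A*dT)
L = 0.13 m, A = 7.2e-03 m^2
k = 187 * 0.13 / (7.2e-03 * 108)
k = 31.26 W/(m*K)


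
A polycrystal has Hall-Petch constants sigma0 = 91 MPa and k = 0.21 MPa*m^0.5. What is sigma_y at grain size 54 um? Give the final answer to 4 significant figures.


sigma_y = sigma0 + k / sqrt(d)
d = 54 um = 5.4e-05 m
sigma_y = 91 + 0.21 / sqrt(5.4e-05)
sigma_y = 119.6 MPa


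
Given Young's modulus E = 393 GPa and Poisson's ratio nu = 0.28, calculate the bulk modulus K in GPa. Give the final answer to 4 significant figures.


K = E / (3*(1-2*nu))
K = 393 / (3*(1-2*0.28))
K = 297.7 GPa


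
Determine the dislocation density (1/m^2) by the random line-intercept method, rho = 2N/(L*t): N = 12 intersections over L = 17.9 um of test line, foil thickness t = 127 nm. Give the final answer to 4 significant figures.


rho = 2N / (L * t)
L = 17.9 um = 1.79e-05 m, t = 127 nm = 1.27e-07 m
rho = 2 * 12 / (1.79e-05 * 1.27e-07)
rho = 1.056e+13 1/m^2


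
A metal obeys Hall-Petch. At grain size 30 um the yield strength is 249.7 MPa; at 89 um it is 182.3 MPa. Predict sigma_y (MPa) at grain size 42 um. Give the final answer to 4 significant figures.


sigma_y = sigma0 + k / sqrt(d)
1/sqrt(d1) = 1/sqrt(3e-05) = 182.574;  1/sqrt(d2) = 106
k = (sigma1 - sigma2) / (1/sqrt(d1) - 1/sqrt(d2)) = (249.7 - 182.3) / (182.574 - 106) = 0.88019 MPa*m^0.5
sigma0 = sigma1 - k/sqrt(d1) = 249.7 - 0.88019*182.574 = 89.0001 MPa
sigma_y(d3) = 89.0001 + 0.88019 / sqrt(4.2e-05) = 224.8 MPa


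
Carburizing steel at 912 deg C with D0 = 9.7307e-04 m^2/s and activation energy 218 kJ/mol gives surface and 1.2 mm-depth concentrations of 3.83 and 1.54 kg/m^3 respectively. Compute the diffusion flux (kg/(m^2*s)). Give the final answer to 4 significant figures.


Step 1: D = D0 * exp(-Qd/(R*T))
T = 912 + 273.15 = 1185.15 K
D = 9.7307e-04 * exp(-218e3 / (8.314 * 1185.15)) = 2.39664e-13 m^2/s
Step 2: J = D * (C1 - C2) / dx
J = 2.39664e-13 * (3.83 - 1.54) / 1.2e-03
J = 4.574e-10 kg/(m^2*s)


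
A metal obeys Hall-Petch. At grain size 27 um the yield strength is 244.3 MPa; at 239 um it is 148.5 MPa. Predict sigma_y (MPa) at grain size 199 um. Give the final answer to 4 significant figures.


sigma_y = sigma0 + k / sqrt(d)
1/sqrt(d1) = 1/sqrt(2.7e-05) = 192.45;  1/sqrt(d2) = 64.6846
k = (sigma1 - sigma2) / (1/sqrt(d1) - 1/sqrt(d2)) = (244.3 - 148.5) / (192.45 - 64.6846) = 0.749811 MPa*m^0.5
sigma0 = sigma1 - k/sqrt(d1) = 244.3 - 0.749811*192.45 = 99.9987 MPa
sigma_y(d3) = 99.9987 + 0.749811 / sqrt(1.99e-04) = 153.2 MPa


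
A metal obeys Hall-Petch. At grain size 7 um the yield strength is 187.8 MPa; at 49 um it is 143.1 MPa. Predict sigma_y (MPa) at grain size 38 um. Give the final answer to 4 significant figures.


sigma_y = sigma0 + k / sqrt(d)
1/sqrt(d1) = 1/sqrt(7e-06) = 377.964;  1/sqrt(d2) = 142.857
k = (sigma1 - sigma2) / (1/sqrt(d1) - 1/sqrt(d2)) = (187.8 - 143.1) / (377.964 - 142.857) = 0.190126 MPa*m^0.5
sigma0 = sigma1 - k/sqrt(d1) = 187.8 - 0.190126*377.964 = 115.939 MPa
sigma_y(d3) = 115.939 + 0.190126 / sqrt(3.8e-05) = 146.8 MPa


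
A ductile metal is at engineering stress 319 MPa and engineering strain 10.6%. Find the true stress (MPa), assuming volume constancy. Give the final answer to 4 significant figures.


sigma_true = sigma_eng * (1 + epsilon_eng)
sigma_true = 319 * (1 + 0.106)
sigma_true = 352.8 MPa


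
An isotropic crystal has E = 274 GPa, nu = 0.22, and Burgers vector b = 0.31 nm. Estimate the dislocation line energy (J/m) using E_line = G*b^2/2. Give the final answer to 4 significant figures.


Step 1: G = E / (2*(1+nu))
G = 274 / (2*(1+0.22)) = 112.295 GPa = 1.12295e+11 Pa
Step 2: E_line = G*b^2/2
b = 0.31 nm = 3.1e-10 m
E_line = 0.5 * 1.12295e+11 * (3.1e-10)^2 = 5.396e-09 J/m


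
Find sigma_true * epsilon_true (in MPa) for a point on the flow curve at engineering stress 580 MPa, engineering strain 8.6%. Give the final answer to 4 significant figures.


sigma_true = sigma_eng * (1 + epsilon_eng)
sigma_true = 580 * (1 + 0.086) = 629.88 MPa
epsilon_true = ln(1 + epsilon_eng)
epsilon_true = ln(1 + 0.086) = 0.0825012
sigma_true * epsilon_true = 629.88 * 0.0825012 = 51.97 MPa


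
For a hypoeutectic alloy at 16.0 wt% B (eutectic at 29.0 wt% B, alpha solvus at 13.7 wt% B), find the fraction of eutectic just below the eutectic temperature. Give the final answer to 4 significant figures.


f_primary = (C_e - C0) / (C_e - C_alpha_max)
f_primary = (29.0 - 16.0) / (29.0 - 13.7)
f_primary = 0.849673
f_eutectic = 1 - 0.849673 = 0.1503


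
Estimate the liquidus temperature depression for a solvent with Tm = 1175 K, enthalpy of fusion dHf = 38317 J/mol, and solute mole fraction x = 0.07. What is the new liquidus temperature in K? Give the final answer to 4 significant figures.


dT = R*Tm^2*x / dHf
dT = 8.314 * 1175^2 * 0.07 / 38317
dT = 20.9697 K
T_new = 1175 - 20.9697 = 1154 K


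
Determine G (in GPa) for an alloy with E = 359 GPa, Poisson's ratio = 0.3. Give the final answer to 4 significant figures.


G = E / (2*(1+nu))
G = 359 / (2*(1+0.3))
G = 138.1 GPa


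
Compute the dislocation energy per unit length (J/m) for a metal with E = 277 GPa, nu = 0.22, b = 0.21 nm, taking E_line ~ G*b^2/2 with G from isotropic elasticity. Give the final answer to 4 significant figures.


Step 1: G = E / (2*(1+nu))
G = 277 / (2*(1+0.22)) = 113.525 GPa = 1.13525e+11 Pa
Step 2: E_line = G*b^2/2
b = 0.21 nm = 2.1e-10 m
E_line = 0.5 * 1.13525e+11 * (2.1e-10)^2 = 2.503e-09 J/m


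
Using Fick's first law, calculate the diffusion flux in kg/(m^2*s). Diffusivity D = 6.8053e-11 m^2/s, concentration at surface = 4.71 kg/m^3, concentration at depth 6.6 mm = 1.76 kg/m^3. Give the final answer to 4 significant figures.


J = -D * (dC/dx) = D * (C1 - C2) / dx
J = 6.8053e-11 * (4.71 - 1.76) / 6.6e-03
J = 3.042e-08 kg/(m^2*s)


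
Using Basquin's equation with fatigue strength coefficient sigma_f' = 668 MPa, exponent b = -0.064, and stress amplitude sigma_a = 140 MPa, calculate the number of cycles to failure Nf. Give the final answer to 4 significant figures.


sigma_a = sigma_f' * (2*Nf)^b
2*Nf = (sigma_a / sigma_f')^(1/b)
2*Nf = (140 / 668)^(1/-0.064)
2*Nf = 4.01681e+10
Nf = 2.008e+10 cycles


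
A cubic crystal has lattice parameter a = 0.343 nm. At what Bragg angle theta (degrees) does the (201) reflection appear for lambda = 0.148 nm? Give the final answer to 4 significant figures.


d = a / sqrt(h^2+k^2+l^2)
d = 0.343 / sqrt(5) = 0.153394 nm
lambda = 2*d*sin(theta)  =>  sin(theta) = lambda / (2*d)
sin(theta) = 0.148 / (2 * 0.153394) = 0.482417
theta = 28.84 deg


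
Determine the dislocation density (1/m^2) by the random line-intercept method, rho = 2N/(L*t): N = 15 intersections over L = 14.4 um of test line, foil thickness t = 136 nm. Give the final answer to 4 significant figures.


rho = 2N / (L * t)
L = 14.4 um = 1.44e-05 m, t = 136 nm = 1.36e-07 m
rho = 2 * 15 / (1.44e-05 * 1.36e-07)
rho = 1.532e+13 1/m^2


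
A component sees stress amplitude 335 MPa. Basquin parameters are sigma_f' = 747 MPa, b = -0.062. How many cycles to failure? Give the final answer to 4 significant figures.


sigma_a = sigma_f' * (2*Nf)^b
2*Nf = (sigma_a / sigma_f')^(1/b)
2*Nf = (335 / 747)^(1/-0.062)
2*Nf = 414335
Nf = 207200 cycles


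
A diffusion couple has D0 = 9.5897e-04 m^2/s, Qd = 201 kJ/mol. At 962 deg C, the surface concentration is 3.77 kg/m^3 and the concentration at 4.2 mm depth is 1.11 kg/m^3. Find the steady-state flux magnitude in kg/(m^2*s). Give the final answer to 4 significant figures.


Step 1: D = D0 * exp(-Qd/(R*T))
T = 962 + 273.15 = 1235.15 K
D = 9.5897e-04 * exp(-201e3 / (8.314 * 1235.15)) = 3.0282e-12 m^2/s
Step 2: J = D * (C1 - C2) / dx
J = 3.0282e-12 * (3.77 - 1.11) / 4.2e-03
J = 1.918e-09 kg/(m^2*s)


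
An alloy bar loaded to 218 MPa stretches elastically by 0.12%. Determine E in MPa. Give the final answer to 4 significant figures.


E = sigma / epsilon
epsilon = 0.12% = 1.2e-03
E = 218 / 1.2e-03
E = 181700 MPa


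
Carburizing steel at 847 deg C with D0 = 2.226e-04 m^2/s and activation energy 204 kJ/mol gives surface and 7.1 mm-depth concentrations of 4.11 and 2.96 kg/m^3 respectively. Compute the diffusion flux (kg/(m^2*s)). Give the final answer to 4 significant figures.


Step 1: D = D0 * exp(-Qd/(R*T))
T = 847 + 273.15 = 1120.15 K
D = 2.226e-04 * exp(-204e3 / (8.314 * 1120.15)) = 6.82793e-14 m^2/s
Step 2: J = D * (C1 - C2) / dx
J = 6.82793e-14 * (4.11 - 2.96) / 7.1e-03
J = 1.106e-11 kg/(m^2*s)


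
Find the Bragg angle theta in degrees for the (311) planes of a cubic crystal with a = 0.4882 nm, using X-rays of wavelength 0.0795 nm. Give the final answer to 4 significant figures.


d = a / sqrt(h^2+k^2+l^2)
d = 0.4882 / sqrt(11) = 0.147198 nm
lambda = 2*d*sin(theta)  =>  sin(theta) = lambda / (2*d)
sin(theta) = 0.0795 / (2 * 0.147198) = 0.270045
theta = 15.67 deg


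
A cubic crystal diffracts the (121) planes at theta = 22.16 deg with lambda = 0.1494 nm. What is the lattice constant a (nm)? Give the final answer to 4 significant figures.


d = lambda / (2*sin(theta))
d = 0.1494 / (2*sin(22.16 deg))
d = 0.198041 nm
a = d * sqrt(h^2+k^2+l^2) = 0.198041 * sqrt(6)
a = 0.4851 nm


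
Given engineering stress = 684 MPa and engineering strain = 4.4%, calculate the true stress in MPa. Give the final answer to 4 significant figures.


sigma_true = sigma_eng * (1 + epsilon_eng)
sigma_true = 684 * (1 + 0.044)
sigma_true = 714.1 MPa


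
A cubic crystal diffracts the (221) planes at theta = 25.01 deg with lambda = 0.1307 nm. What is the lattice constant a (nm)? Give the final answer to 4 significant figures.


d = lambda / (2*sin(theta))
d = 0.1307 / (2*sin(25.01 deg))
d = 0.154573 nm
a = d * sqrt(h^2+k^2+l^2) = 0.154573 * sqrt(9)
a = 0.4637 nm


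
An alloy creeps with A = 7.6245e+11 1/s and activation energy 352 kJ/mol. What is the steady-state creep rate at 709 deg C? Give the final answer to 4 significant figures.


rate = A * exp(-Q / (R*T))
T = 709 + 273.15 = 982.15 K
rate = 7.6245e+11 * exp(-352e3 / (8.314 * 982.15))
rate = 1.448e-07 1/s


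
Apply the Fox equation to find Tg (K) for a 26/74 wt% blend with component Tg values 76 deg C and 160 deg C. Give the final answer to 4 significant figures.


1/Tg = w1/Tg1 + w2/Tg2 (in Kelvin)
Tg1 = 349.15 K, Tg2 = 433.15 K
1/Tg = 0.26/349.15 + 0.74/433.15
Tg = 407.7 K


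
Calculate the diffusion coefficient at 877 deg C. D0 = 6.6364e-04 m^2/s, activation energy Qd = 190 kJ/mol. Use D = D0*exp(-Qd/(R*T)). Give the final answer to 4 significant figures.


D = D0 * exp(-Qd / (R*T))
T = 1150.15 K
D = 6.6364e-04 * exp(-190e3 / (8.314 * 1150.15))
D = 1.558e-12 m^2/s


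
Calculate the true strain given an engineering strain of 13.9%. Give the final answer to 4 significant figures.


epsilon_true = ln(1 + epsilon_eng)
epsilon_true = ln(1 + 0.139)
epsilon_true = 0.1302


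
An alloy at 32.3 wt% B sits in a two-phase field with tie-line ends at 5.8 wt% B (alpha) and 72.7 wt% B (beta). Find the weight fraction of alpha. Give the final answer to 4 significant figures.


f_alpha = (C_beta - C0) / (C_beta - C_alpha)
f_alpha = (72.7 - 32.3) / (72.7 - 5.8)
f_alpha = 0.6039


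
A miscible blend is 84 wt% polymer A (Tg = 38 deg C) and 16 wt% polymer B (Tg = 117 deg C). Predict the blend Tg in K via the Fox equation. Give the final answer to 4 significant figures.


1/Tg = w1/Tg1 + w2/Tg2 (in Kelvin)
Tg1 = 311.15 K, Tg2 = 390.15 K
1/Tg = 0.84/311.15 + 0.16/390.15
Tg = 321.6 K


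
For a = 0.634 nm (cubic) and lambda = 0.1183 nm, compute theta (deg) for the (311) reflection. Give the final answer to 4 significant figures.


d = a / sqrt(h^2+k^2+l^2)
d = 0.634 / sqrt(11) = 0.191158 nm
lambda = 2*d*sin(theta)  =>  sin(theta) = lambda / (2*d)
sin(theta) = 0.1183 / (2 * 0.191158) = 0.30943
theta = 18.02 deg


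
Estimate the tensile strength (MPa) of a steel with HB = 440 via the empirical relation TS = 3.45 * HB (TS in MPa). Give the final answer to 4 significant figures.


TS (MPa) = 3.45 * HB
TS = 3.45 * 440
TS = 1518 MPa


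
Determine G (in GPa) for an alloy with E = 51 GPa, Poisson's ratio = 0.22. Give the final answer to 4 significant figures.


G = E / (2*(1+nu))
G = 51 / (2*(1+0.22))
G = 20.9 GPa


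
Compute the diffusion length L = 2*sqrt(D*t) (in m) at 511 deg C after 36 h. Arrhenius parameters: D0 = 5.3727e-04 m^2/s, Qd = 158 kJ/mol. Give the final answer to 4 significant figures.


Step 1: D = D0 * exp(-Qd/(R*T))
T = 784.15 K
D = 5.3727e-04 * exp(-158e3 / (8.314 * 784.15)) = 1.60305e-14 m^2/s
Step 2: L = 2*sqrt(D*t)
t = 36 h = 129600 s
L = 2*sqrt(1.60305e-14 * 129600) = 9.116e-05 m


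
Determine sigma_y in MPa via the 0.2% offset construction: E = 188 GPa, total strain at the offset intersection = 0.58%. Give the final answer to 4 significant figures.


Offset strain = 0.002
Elastic strain at yield = total_strain - offset = 5.8e-03 - 0.002 = 3.8e-03
sigma_y = E * elastic_strain = 188000 * 3.8e-03
sigma_y = 714.4 MPa
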